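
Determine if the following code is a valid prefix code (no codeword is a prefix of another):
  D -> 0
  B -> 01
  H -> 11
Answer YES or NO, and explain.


Checking each pair (does one codeword prefix another?):
  D='0' vs B='01': prefix -- VIOLATION

NO -- this is NOT a valid prefix code. D (0) is a prefix of B (01).


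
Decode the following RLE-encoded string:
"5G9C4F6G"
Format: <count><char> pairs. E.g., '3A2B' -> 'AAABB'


Expanding each <count><char> pair:
  5G -> 'GGGGG'
  9C -> 'CCCCCCCCC'
  4F -> 'FFFF'
  6G -> 'GGGGGG'

Decoded = GGGGGCCCCCCCCCFFFFGGGGGG


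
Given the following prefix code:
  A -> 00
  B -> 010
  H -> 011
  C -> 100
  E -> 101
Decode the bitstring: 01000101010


Decoding step by step:
Bits 010 -> B
Bits 00 -> A
Bits 101 -> E
Bits 010 -> B


Decoded message: BAEB


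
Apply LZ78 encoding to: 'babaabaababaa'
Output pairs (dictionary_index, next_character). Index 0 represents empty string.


LZ78 encoding steps:
Dictionary: {0: ''}
Step 1: w='' (idx 0), next='b' -> output (0, 'b'), add 'b' as idx 1
Step 2: w='' (idx 0), next='a' -> output (0, 'a'), add 'a' as idx 2
Step 3: w='b' (idx 1), next='a' -> output (1, 'a'), add 'ba' as idx 3
Step 4: w='a' (idx 2), next='b' -> output (2, 'b'), add 'ab' as idx 4
Step 5: w='a' (idx 2), next='a' -> output (2, 'a'), add 'aa' as idx 5
Step 6: w='ba' (idx 3), next='b' -> output (3, 'b'), add 'bab' as idx 6
Step 7: w='aa' (idx 5), end of input -> output (5, '')


Encoded: [(0, 'b'), (0, 'a'), (1, 'a'), (2, 'b'), (2, 'a'), (3, 'b'), (5, '')]


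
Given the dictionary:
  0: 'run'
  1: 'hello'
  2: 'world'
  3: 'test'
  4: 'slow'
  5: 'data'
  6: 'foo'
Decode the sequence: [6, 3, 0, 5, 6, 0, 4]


Look up each index in the dictionary:
  6 -> 'foo'
  3 -> 'test'
  0 -> 'run'
  5 -> 'data'
  6 -> 'foo'
  0 -> 'run'
  4 -> 'slow'

Decoded: "foo test run data foo run slow"


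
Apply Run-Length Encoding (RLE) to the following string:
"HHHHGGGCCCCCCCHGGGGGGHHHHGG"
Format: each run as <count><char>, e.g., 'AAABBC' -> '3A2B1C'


Scanning runs left to right:
  i=0: run of 'H' x 4 -> '4H'
  i=4: run of 'G' x 3 -> '3G'
  i=7: run of 'C' x 7 -> '7C'
  i=14: run of 'H' x 1 -> '1H'
  i=15: run of 'G' x 6 -> '6G'
  i=21: run of 'H' x 4 -> '4H'
  i=25: run of 'G' x 2 -> '2G'

RLE = 4H3G7C1H6G4H2G


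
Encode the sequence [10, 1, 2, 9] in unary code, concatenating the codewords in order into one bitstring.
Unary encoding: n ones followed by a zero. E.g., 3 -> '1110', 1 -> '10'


Encode each number as n ones followed by a terminating 0:
  10 -> 11111111110 (11 bits)
  1 -> 10 (2 bits)
  2 -> 110 (3 bits)
  9 -> 1111111110 (10 bits)
Total length = 11 + 2 + 3 + 10 = 26 bits.

Unary([10, 1, 2, 9]) = 11111111110101101111111110 (26 bits)


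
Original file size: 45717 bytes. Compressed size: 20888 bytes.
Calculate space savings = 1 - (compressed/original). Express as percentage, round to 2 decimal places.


ratio = compressed/original = 20888/45717 = 0.456898
savings = 1 - ratio = 1 - 0.456898 = 0.543102
as a percentage: 0.543102 * 100 = 54.31%

Space savings = 1 - 20888/45717 = 54.31%


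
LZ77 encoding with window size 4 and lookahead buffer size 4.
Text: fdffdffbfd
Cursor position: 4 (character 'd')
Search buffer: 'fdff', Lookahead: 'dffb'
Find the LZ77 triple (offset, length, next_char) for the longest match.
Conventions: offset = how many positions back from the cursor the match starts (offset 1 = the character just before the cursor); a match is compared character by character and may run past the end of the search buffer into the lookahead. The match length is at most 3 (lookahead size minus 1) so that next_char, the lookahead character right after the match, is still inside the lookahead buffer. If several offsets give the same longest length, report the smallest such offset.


Try each offset into the search buffer:
  offset=1 (pos 3, char 'f'): match length 0
  offset=2 (pos 2, char 'f'): match length 0
  offset=3 (pos 1, char 'd'): match length 3
  offset=4 (pos 0, char 'f'): match length 0
Longest match has length 3 at offset 3.
next_char = character at position 4 + 3 = 7 -> 'b'

Best match: offset=3, length=3 (matching 'dff' starting at position 1)
LZ77 triple: (3, 3, 'b')


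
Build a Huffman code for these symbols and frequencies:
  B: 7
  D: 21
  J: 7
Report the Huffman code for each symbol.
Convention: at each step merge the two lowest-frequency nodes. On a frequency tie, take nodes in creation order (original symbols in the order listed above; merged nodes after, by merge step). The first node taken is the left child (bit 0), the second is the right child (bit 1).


Huffman tree construction:
Step 1: Merge B(7) + J(7) = 14
Step 2: Merge (B+J)(14) + D(21) = 35
Read each symbol's code off the tree from the root (left child = 0, right child = 1).

Codes:
  B: 00 (length 2)
  D: 1 (length 1)
  J: 01 (length 2)
Average code length: 49/35 = 1.4000 bits/symbol


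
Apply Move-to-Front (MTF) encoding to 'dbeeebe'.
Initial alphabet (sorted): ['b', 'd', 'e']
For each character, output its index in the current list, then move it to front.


MTF encoding:
'd': index 1 in ['b', 'd', 'e'] -> ['d', 'b', 'e']
'b': index 1 in ['d', 'b', 'e'] -> ['b', 'd', 'e']
'e': index 2 in ['b', 'd', 'e'] -> ['e', 'b', 'd']
'e': index 0 in ['e', 'b', 'd'] -> ['e', 'b', 'd']
'e': index 0 in ['e', 'b', 'd'] -> ['e', 'b', 'd']
'b': index 1 in ['e', 'b', 'd'] -> ['b', 'e', 'd']
'e': index 1 in ['b', 'e', 'd'] -> ['e', 'b', 'd']


Output: [1, 1, 2, 0, 0, 1, 1]


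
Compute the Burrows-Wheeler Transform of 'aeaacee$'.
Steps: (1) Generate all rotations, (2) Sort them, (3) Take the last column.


Rotations (sorted):
  0: $aeaacee -> last char: e
  1: aacee$ae -> last char: e
  2: acee$aea -> last char: a
  3: aeaacee$ -> last char: $
  4: cee$aeaa -> last char: a
  5: e$aeaace -> last char: e
  6: eaacee$a -> last char: a
  7: ee$aeaac -> last char: c


BWT = eea$aeac


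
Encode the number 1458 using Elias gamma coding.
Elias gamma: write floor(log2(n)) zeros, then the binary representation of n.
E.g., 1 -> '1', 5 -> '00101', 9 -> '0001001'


num_bits = floor(log2(1458)) + 1 = 11
leading_zeros = num_bits - 1 = 10
binary(1458) = 10110110010

Elias gamma(1458) = '0000000000' + '10110110010' = 000000000010110110010 (21 bits)


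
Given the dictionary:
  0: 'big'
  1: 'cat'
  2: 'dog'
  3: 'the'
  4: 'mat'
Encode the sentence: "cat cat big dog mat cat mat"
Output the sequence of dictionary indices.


Look up each word in the dictionary:
  'cat' -> 1
  'cat' -> 1
  'big' -> 0
  'dog' -> 2
  'mat' -> 4
  'cat' -> 1
  'mat' -> 4

Encoded: [1, 1, 0, 2, 4, 1, 4]


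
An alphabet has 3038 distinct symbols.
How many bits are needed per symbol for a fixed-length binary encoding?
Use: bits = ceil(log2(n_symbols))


log2(3038) = 11.5689
Bracket: 2^11 = 2048 < 3038 <= 2^12 = 4096
So ceil(log2(3038)) = 12

bits = ceil(log2(3038)) = ceil(11.5689) = 12 bits


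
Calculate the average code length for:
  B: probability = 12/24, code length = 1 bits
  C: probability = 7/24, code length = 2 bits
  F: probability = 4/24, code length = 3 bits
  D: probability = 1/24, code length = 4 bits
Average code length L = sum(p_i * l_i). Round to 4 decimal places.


Weighted contributions p_i * l_i:
  B: (12/24) * 1 = 12/24
  C: (7/24) * 2 = 14/24
  F: (4/24) * 3 = 12/24
  D: (1/24) * 4 = 4/24
Sum = (12 + 14 + 12 + 4)/24 = 42/24

L = 42/24 = 1.7500 bits/symbol


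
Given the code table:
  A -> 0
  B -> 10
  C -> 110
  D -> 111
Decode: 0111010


Decoding:
0 -> A
111 -> D
0 -> A
10 -> B


Result: ADAB


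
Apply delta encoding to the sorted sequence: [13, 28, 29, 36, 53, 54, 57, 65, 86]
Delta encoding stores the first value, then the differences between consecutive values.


First value: 13
Deltas:
  28 - 13 = 15
  29 - 28 = 1
  36 - 29 = 7
  53 - 36 = 17
  54 - 53 = 1
  57 - 54 = 3
  65 - 57 = 8
  86 - 65 = 21


Delta encoded: [13, 15, 1, 7, 17, 1, 3, 8, 21]


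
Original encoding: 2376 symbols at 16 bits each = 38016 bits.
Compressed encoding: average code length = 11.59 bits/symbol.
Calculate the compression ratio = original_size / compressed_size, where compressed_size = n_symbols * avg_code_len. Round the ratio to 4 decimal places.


original_size = n_symbols * orig_bits = 2376 * 16 = 38016 bits
compressed_size = n_symbols * avg_code_len = 2376 * 11.59 = 27537.84 bits
ratio = original_size / compressed_size = 38016 / 27537.84 = 1.3805

Compression ratio = 1.3805


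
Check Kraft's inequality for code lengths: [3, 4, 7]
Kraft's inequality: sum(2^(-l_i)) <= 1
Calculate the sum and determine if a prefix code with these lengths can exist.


Sum = 2^(-3) + 2^(-4) + 2^(-7)
    = 0.125 + 0.0625 + 0.0078125
    = 25/128 = 0.1953125
Since 0.1953125 <= 1, Kraft's inequality IS satisfied.
A prefix code with these lengths CAN exist.

Kraft sum = 0.1953125. Satisfied.


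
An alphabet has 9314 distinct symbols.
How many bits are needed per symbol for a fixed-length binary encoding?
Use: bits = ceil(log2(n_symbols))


log2(9314) = 13.1852
Bracket: 2^13 = 8192 < 9314 <= 2^14 = 16384
So ceil(log2(9314)) = 14

bits = ceil(log2(9314)) = ceil(13.1852) = 14 bits


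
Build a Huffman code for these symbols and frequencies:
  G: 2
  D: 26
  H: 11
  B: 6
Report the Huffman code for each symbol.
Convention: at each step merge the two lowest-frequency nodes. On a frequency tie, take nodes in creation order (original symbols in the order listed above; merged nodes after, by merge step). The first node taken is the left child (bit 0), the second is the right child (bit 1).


Huffman tree construction:
Step 1: Merge G(2) + B(6) = 8
Step 2: Merge (G+B)(8) + H(11) = 19
Step 3: Merge ((G+B)+H)(19) + D(26) = 45
Read each symbol's code off the tree from the root (left child = 0, right child = 1).

Codes:
  G: 000 (length 3)
  D: 1 (length 1)
  H: 01 (length 2)
  B: 001 (length 3)
Average code length: 72/45 = 1.6000 bits/symbol


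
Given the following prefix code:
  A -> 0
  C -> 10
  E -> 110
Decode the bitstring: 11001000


Decoding step by step:
Bits 110 -> E
Bits 0 -> A
Bits 10 -> C
Bits 0 -> A
Bits 0 -> A


Decoded message: EACAA


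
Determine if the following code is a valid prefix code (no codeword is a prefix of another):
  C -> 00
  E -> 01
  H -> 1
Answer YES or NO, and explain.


Checking each pair (does one codeword prefix another?):
  C='00' vs E='01': no prefix
  C='00' vs H='1': no prefix
  E='01' vs C='00': no prefix
  E='01' vs H='1': no prefix
  H='1' vs C='00': no prefix
  H='1' vs E='01': no prefix
No violation found over all pairs.

YES -- this is a valid prefix code. No codeword is a prefix of any other codeword.


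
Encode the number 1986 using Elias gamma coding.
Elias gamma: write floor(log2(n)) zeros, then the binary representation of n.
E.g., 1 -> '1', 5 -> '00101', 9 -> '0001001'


num_bits = floor(log2(1986)) + 1 = 11
leading_zeros = num_bits - 1 = 10
binary(1986) = 11111000010

Elias gamma(1986) = '0000000000' + '11111000010' = 000000000011111000010 (21 bits)


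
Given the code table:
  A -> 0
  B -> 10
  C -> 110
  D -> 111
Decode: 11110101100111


Decoding:
111 -> D
10 -> B
10 -> B
110 -> C
0 -> A
111 -> D


Result: DBBCAD


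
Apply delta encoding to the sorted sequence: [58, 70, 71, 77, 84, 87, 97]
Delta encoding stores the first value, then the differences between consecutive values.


First value: 58
Deltas:
  70 - 58 = 12
  71 - 70 = 1
  77 - 71 = 6
  84 - 77 = 7
  87 - 84 = 3
  97 - 87 = 10


Delta encoded: [58, 12, 1, 6, 7, 3, 10]


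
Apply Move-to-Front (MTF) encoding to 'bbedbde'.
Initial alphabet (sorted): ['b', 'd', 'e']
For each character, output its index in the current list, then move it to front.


MTF encoding:
'b': index 0 in ['b', 'd', 'e'] -> ['b', 'd', 'e']
'b': index 0 in ['b', 'd', 'e'] -> ['b', 'd', 'e']
'e': index 2 in ['b', 'd', 'e'] -> ['e', 'b', 'd']
'd': index 2 in ['e', 'b', 'd'] -> ['d', 'e', 'b']
'b': index 2 in ['d', 'e', 'b'] -> ['b', 'd', 'e']
'd': index 1 in ['b', 'd', 'e'] -> ['d', 'b', 'e']
'e': index 2 in ['d', 'b', 'e'] -> ['e', 'd', 'b']


Output: [0, 0, 2, 2, 2, 1, 2]


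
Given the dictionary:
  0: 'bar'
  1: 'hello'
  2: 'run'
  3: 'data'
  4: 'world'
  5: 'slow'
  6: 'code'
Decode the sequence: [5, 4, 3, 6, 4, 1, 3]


Look up each index in the dictionary:
  5 -> 'slow'
  4 -> 'world'
  3 -> 'data'
  6 -> 'code'
  4 -> 'world'
  1 -> 'hello'
  3 -> 'data'

Decoded: "slow world data code world hello data"


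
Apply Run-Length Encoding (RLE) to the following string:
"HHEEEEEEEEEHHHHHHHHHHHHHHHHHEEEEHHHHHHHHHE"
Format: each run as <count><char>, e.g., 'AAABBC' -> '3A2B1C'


Scanning runs left to right:
  i=0: run of 'H' x 2 -> '2H'
  i=2: run of 'E' x 9 -> '9E'
  i=11: run of 'H' x 17 -> '17H'
  i=28: run of 'E' x 4 -> '4E'
  i=32: run of 'H' x 9 -> '9H'
  i=41: run of 'E' x 1 -> '1E'

RLE = 2H9E17H4E9H1E


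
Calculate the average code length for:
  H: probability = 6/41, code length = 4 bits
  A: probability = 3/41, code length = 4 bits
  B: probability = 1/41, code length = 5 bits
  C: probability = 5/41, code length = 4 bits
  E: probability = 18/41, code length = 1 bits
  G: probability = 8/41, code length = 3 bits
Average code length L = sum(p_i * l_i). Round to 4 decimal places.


Weighted contributions p_i * l_i:
  H: (6/41) * 4 = 24/41
  A: (3/41) * 4 = 12/41
  B: (1/41) * 5 = 5/41
  C: (5/41) * 4 = 20/41
  E: (18/41) * 1 = 18/41
  G: (8/41) * 3 = 24/41
Sum = (24 + 12 + 5 + 20 + 18 + 24)/41 = 103/41

L = 103/41 = 2.5122 bits/symbol


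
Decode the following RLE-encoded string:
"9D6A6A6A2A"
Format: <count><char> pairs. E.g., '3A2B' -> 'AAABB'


Expanding each <count><char> pair:
  9D -> 'DDDDDDDDD'
  6A -> 'AAAAAA'
  6A -> 'AAAAAA'
  6A -> 'AAAAAA'
  2A -> 'AA'

Decoded = DDDDDDDDDAAAAAAAAAAAAAAAAAAAA


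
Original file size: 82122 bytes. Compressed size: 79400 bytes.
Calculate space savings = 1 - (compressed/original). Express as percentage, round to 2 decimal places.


ratio = compressed/original = 79400/82122 = 0.966854
savings = 1 - ratio = 1 - 0.966854 = 0.033146
as a percentage: 0.033146 * 100 = 3.31%

Space savings = 1 - 79400/82122 = 3.31%


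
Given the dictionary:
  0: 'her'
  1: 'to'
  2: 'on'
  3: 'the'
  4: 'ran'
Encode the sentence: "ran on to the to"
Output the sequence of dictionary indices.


Look up each word in the dictionary:
  'ran' -> 4
  'on' -> 2
  'to' -> 1
  'the' -> 3
  'to' -> 1

Encoded: [4, 2, 1, 3, 1]


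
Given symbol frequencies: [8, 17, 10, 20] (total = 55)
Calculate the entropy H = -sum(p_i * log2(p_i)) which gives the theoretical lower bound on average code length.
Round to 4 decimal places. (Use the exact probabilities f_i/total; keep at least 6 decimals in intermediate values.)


Per-symbol terms -p_i * log2(p_i) with p_i = f_i/55:
  p = 8/55 = 0.145455: log2(p) = -2.781360, -p*log2(p) = 0.404561
  p = 17/55 = 0.309091: log2(p) = -1.693897, -p*log2(p) = 0.523568
  p = 10/55 = 0.181818: log2(p) = -2.459432, -p*log2(p) = 0.447169
  p = 20/55 = 0.363636: log2(p) = -1.459432, -p*log2(p) = 0.530702
H = 0.404561 + 0.523568 + 0.447169 + 0.530702 = 1.906000

H = 1.906 bits/symbol


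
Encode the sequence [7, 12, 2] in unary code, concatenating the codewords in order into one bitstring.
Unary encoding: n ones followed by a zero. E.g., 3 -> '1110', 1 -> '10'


Encode each number as n ones followed by a terminating 0:
  7 -> 11111110 (8 bits)
  12 -> 1111111111110 (13 bits)
  2 -> 110 (3 bits)
Total length = 8 + 13 + 3 = 24 bits.

Unary([7, 12, 2]) = 111111101111111111110110 (24 bits)


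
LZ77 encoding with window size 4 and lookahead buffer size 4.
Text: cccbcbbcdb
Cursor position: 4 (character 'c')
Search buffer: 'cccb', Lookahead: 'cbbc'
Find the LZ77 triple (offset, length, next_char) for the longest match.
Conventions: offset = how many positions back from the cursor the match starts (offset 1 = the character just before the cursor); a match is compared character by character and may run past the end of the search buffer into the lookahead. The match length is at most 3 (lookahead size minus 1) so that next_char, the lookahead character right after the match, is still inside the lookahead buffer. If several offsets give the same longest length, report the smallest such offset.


Try each offset into the search buffer:
  offset=1 (pos 3, char 'b'): match length 0
  offset=2 (pos 2, char 'c'): match length 2
  offset=3 (pos 1, char 'c'): match length 1
  offset=4 (pos 0, char 'c'): match length 1
Longest match has length 2 at offset 2.
next_char = character at position 4 + 2 = 6 -> 'b'

Best match: offset=2, length=2 (matching 'cb' starting at position 2)
LZ77 triple: (2, 2, 'b')


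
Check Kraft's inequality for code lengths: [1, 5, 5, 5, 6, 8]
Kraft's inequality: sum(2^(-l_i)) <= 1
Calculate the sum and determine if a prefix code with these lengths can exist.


Sum = 2^(-1) + 2^(-5) + 2^(-5) + 2^(-5) + 2^(-6) + 2^(-8)
    = 0.5 + 0.03125 + 0.03125 + 0.03125 + 0.015625 + 0.00390625
    = 157/256 = 0.61328125
Since 0.61328125 <= 1, Kraft's inequality IS satisfied.
A prefix code with these lengths CAN exist.

Kraft sum = 0.61328125. Satisfied.


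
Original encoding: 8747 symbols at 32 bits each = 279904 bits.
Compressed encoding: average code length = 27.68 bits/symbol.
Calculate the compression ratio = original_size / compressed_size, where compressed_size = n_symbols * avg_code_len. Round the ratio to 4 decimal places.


original_size = n_symbols * orig_bits = 8747 * 32 = 279904 bits
compressed_size = n_symbols * avg_code_len = 8747 * 27.68 = 242116.96 bits
ratio = original_size / compressed_size = 279904 / 242116.96 = 1.1561

Compression ratio = 1.1561


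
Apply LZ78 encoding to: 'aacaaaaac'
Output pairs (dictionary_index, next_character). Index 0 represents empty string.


LZ78 encoding steps:
Dictionary: {0: ''}
Step 1: w='' (idx 0), next='a' -> output (0, 'a'), add 'a' as idx 1
Step 2: w='a' (idx 1), next='c' -> output (1, 'c'), add 'ac' as idx 2
Step 3: w='a' (idx 1), next='a' -> output (1, 'a'), add 'aa' as idx 3
Step 4: w='aa' (idx 3), next='a' -> output (3, 'a'), add 'aaa' as idx 4
Step 5: w='' (idx 0), next='c' -> output (0, 'c'), add 'c' as idx 5


Encoded: [(0, 'a'), (1, 'c'), (1, 'a'), (3, 'a'), (0, 'c')]


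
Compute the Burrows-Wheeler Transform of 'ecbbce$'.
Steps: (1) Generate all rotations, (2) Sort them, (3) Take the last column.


Rotations (sorted):
  0: $ecbbce -> last char: e
  1: bbce$ec -> last char: c
  2: bce$ecb -> last char: b
  3: cbbce$e -> last char: e
  4: ce$ecbb -> last char: b
  5: e$ecbbc -> last char: c
  6: ecbbce$ -> last char: $


BWT = ecbebc$


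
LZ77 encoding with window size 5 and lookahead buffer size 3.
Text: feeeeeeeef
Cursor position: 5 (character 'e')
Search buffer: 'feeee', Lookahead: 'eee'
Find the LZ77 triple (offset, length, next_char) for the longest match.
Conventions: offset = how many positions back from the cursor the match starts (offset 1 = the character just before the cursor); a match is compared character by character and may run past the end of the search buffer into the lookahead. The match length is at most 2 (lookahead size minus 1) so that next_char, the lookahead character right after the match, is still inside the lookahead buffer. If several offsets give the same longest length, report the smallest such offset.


Try each offset into the search buffer:
  offset=1 (pos 4, char 'e'): match length 2
  offset=2 (pos 3, char 'e'): match length 2
  offset=3 (pos 2, char 'e'): match length 2
  offset=4 (pos 1, char 'e'): match length 2
  offset=5 (pos 0, char 'f'): match length 0
Longest match has length 2, found at offsets 1, 2, 3, 4; take the smallest, offset 1.
next_char = character at position 5 + 2 = 7 -> 'e'

Best match: offset=1, length=2 (matching 'ee' starting at position 4)
LZ77 triple: (1, 2, 'e')


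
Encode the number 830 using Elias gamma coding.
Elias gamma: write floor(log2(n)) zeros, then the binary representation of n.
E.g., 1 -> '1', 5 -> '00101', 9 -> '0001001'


num_bits = floor(log2(830)) + 1 = 10
leading_zeros = num_bits - 1 = 9
binary(830) = 1100111110

Elias gamma(830) = '000000000' + '1100111110' = 0000000001100111110 (19 bits)


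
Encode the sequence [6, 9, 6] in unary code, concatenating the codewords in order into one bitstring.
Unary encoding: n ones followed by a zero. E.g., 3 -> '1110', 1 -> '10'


Encode each number as n ones followed by a terminating 0:
  6 -> 1111110 (7 bits)
  9 -> 1111111110 (10 bits)
  6 -> 1111110 (7 bits)
Total length = 7 + 10 + 7 = 24 bits.

Unary([6, 9, 6]) = 111111011111111101111110 (24 bits)


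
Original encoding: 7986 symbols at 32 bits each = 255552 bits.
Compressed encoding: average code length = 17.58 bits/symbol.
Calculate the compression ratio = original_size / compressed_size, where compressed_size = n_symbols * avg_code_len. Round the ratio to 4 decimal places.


original_size = n_symbols * orig_bits = 7986 * 32 = 255552 bits
compressed_size = n_symbols * avg_code_len = 7986 * 17.58 = 140393.88 bits
ratio = original_size / compressed_size = 255552 / 140393.88 = 1.8203

Compression ratio = 1.8203


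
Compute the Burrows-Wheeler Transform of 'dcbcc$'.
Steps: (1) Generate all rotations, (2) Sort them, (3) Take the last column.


Rotations (sorted):
  0: $dcbcc -> last char: c
  1: bcc$dc -> last char: c
  2: c$dcbc -> last char: c
  3: cbcc$d -> last char: d
  4: cc$dcb -> last char: b
  5: dcbcc$ -> last char: $


BWT = cccdb$


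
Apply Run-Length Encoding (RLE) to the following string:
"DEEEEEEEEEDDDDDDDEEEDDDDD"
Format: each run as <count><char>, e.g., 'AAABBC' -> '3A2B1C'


Scanning runs left to right:
  i=0: run of 'D' x 1 -> '1D'
  i=1: run of 'E' x 9 -> '9E'
  i=10: run of 'D' x 7 -> '7D'
  i=17: run of 'E' x 3 -> '3E'
  i=20: run of 'D' x 5 -> '5D'

RLE = 1D9E7D3E5D


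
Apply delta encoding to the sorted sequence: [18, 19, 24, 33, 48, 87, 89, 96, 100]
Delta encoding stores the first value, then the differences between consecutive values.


First value: 18
Deltas:
  19 - 18 = 1
  24 - 19 = 5
  33 - 24 = 9
  48 - 33 = 15
  87 - 48 = 39
  89 - 87 = 2
  96 - 89 = 7
  100 - 96 = 4


Delta encoded: [18, 1, 5, 9, 15, 39, 2, 7, 4]


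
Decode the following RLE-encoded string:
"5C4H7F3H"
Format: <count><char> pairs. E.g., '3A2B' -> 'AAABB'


Expanding each <count><char> pair:
  5C -> 'CCCCC'
  4H -> 'HHHH'
  7F -> 'FFFFFFF'
  3H -> 'HHH'

Decoded = CCCCCHHHHFFFFFFFHHH


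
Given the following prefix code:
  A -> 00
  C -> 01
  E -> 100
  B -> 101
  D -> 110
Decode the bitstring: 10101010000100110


Decoding step by step:
Bits 101 -> B
Bits 01 -> C
Bits 01 -> C
Bits 00 -> A
Bits 00 -> A
Bits 100 -> E
Bits 110 -> D


Decoded message: BCCAAED


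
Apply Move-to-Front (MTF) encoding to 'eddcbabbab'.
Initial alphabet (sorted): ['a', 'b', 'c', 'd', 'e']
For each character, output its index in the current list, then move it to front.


MTF encoding:
'e': index 4 in ['a', 'b', 'c', 'd', 'e'] -> ['e', 'a', 'b', 'c', 'd']
'd': index 4 in ['e', 'a', 'b', 'c', 'd'] -> ['d', 'e', 'a', 'b', 'c']
'd': index 0 in ['d', 'e', 'a', 'b', 'c'] -> ['d', 'e', 'a', 'b', 'c']
'c': index 4 in ['d', 'e', 'a', 'b', 'c'] -> ['c', 'd', 'e', 'a', 'b']
'b': index 4 in ['c', 'd', 'e', 'a', 'b'] -> ['b', 'c', 'd', 'e', 'a']
'a': index 4 in ['b', 'c', 'd', 'e', 'a'] -> ['a', 'b', 'c', 'd', 'e']
'b': index 1 in ['a', 'b', 'c', 'd', 'e'] -> ['b', 'a', 'c', 'd', 'e']
'b': index 0 in ['b', 'a', 'c', 'd', 'e'] -> ['b', 'a', 'c', 'd', 'e']
'a': index 1 in ['b', 'a', 'c', 'd', 'e'] -> ['a', 'b', 'c', 'd', 'e']
'b': index 1 in ['a', 'b', 'c', 'd', 'e'] -> ['b', 'a', 'c', 'd', 'e']


Output: [4, 4, 0, 4, 4, 4, 1, 0, 1, 1]


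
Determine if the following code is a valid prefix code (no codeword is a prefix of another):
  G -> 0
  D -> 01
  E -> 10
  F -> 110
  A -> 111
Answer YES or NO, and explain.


Checking each pair (does one codeword prefix another?):
  G='0' vs D='01': prefix -- VIOLATION

NO -- this is NOT a valid prefix code. G (0) is a prefix of D (01).


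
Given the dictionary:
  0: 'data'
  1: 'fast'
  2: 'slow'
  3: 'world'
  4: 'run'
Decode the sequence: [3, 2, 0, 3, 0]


Look up each index in the dictionary:
  3 -> 'world'
  2 -> 'slow'
  0 -> 'data'
  3 -> 'world'
  0 -> 'data'

Decoded: "world slow data world data"


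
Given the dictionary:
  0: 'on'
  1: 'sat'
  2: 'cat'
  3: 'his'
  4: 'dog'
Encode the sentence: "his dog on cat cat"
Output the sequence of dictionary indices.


Look up each word in the dictionary:
  'his' -> 3
  'dog' -> 4
  'on' -> 0
  'cat' -> 2
  'cat' -> 2

Encoded: [3, 4, 0, 2, 2]


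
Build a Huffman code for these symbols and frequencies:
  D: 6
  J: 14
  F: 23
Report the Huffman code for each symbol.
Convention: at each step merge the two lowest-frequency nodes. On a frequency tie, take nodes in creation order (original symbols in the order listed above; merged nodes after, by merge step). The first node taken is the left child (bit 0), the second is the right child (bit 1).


Huffman tree construction:
Step 1: Merge D(6) + J(14) = 20
Step 2: Merge (D+J)(20) + F(23) = 43
Read each symbol's code off the tree from the root (left child = 0, right child = 1).

Codes:
  D: 00 (length 2)
  J: 01 (length 2)
  F: 1 (length 1)
Average code length: 63/43 = 1.4651 bits/symbol


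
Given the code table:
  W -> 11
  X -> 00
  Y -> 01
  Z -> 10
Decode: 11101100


Decoding:
11 -> W
10 -> Z
11 -> W
00 -> X


Result: WZWX


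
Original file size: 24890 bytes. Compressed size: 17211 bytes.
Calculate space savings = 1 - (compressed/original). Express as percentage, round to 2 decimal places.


ratio = compressed/original = 17211/24890 = 0.691483
savings = 1 - ratio = 1 - 0.691483 = 0.308517
as a percentage: 0.308517 * 100 = 30.85%

Space savings = 1 - 17211/24890 = 30.85%


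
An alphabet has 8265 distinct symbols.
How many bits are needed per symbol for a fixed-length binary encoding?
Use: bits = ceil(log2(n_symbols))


log2(8265) = 13.0128
Bracket: 2^13 = 8192 < 8265 <= 2^14 = 16384
So ceil(log2(8265)) = 14

bits = ceil(log2(8265)) = ceil(13.0128) = 14 bits


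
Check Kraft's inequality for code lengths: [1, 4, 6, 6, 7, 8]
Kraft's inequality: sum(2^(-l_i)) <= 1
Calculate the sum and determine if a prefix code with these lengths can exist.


Sum = 2^(-1) + 2^(-4) + 2^(-6) + 2^(-6) + 2^(-7) + 2^(-8)
    = 0.5 + 0.0625 + 0.015625 + 0.015625 + 0.0078125 + 0.00390625
    = 155/256 = 0.60546875
Since 0.60546875 <= 1, Kraft's inequality IS satisfied.
A prefix code with these lengths CAN exist.

Kraft sum = 0.60546875. Satisfied.


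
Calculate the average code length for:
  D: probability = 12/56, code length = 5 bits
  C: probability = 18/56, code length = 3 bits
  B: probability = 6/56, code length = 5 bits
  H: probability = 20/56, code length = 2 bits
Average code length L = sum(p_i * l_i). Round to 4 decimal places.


Weighted contributions p_i * l_i:
  D: (12/56) * 5 = 60/56
  C: (18/56) * 3 = 54/56
  B: (6/56) * 5 = 30/56
  H: (20/56) * 2 = 40/56
Sum = (60 + 54 + 30 + 40)/56 = 184/56

L = 184/56 = 3.2857 bits/symbol


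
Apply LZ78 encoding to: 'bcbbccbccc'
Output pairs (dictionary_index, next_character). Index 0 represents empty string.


LZ78 encoding steps:
Dictionary: {0: ''}
Step 1: w='' (idx 0), next='b' -> output (0, 'b'), add 'b' as idx 1
Step 2: w='' (idx 0), next='c' -> output (0, 'c'), add 'c' as idx 2
Step 3: w='b' (idx 1), next='b' -> output (1, 'b'), add 'bb' as idx 3
Step 4: w='c' (idx 2), next='c' -> output (2, 'c'), add 'cc' as idx 4
Step 5: w='b' (idx 1), next='c' -> output (1, 'c'), add 'bc' as idx 5
Step 6: w='cc' (idx 4), end of input -> output (4, '')


Encoded: [(0, 'b'), (0, 'c'), (1, 'b'), (2, 'c'), (1, 'c'), (4, '')]


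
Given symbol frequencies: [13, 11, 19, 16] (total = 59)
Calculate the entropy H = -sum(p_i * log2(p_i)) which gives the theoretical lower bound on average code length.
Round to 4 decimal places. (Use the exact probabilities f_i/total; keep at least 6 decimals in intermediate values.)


Per-symbol terms -p_i * log2(p_i) with p_i = f_i/59:
  p = 13/59 = 0.220339: log2(p) = -2.182203, -p*log2(p) = 0.480824
  p = 11/59 = 0.186441: log2(p) = -2.423211, -p*log2(p) = 0.451785
  p = 19/59 = 0.322034: log2(p) = -1.634716, -p*log2(p) = 0.526434
  p = 16/59 = 0.271186: log2(p) = -1.882643, -p*log2(p) = 0.510547
H = 0.480824 + 0.451785 + 0.526434 + 0.510547 = 1.969590

H = 1.9696 bits/symbol


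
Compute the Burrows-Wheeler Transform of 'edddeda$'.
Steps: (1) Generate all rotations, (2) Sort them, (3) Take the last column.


Rotations (sorted):
  0: $edddeda -> last char: a
  1: a$eddded -> last char: d
  2: da$eddde -> last char: e
  3: dddeda$e -> last char: e
  4: ddeda$ed -> last char: d
  5: deda$edd -> last char: d
  6: eda$eddd -> last char: d
  7: edddeda$ -> last char: $


BWT = adeeddd$


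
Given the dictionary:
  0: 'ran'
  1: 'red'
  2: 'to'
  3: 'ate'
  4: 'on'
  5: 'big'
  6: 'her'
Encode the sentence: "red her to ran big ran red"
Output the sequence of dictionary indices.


Look up each word in the dictionary:
  'red' -> 1
  'her' -> 6
  'to' -> 2
  'ran' -> 0
  'big' -> 5
  'ran' -> 0
  'red' -> 1

Encoded: [1, 6, 2, 0, 5, 0, 1]


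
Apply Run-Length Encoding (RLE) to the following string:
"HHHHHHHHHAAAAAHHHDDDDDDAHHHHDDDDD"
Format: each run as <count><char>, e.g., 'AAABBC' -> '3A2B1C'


Scanning runs left to right:
  i=0: run of 'H' x 9 -> '9H'
  i=9: run of 'A' x 5 -> '5A'
  i=14: run of 'H' x 3 -> '3H'
  i=17: run of 'D' x 6 -> '6D'
  i=23: run of 'A' x 1 -> '1A'
  i=24: run of 'H' x 4 -> '4H'
  i=28: run of 'D' x 5 -> '5D'

RLE = 9H5A3H6D1A4H5D


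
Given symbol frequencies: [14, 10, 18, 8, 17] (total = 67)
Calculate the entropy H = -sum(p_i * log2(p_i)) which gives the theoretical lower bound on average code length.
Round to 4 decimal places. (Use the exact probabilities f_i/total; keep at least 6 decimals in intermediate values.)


Per-symbol terms -p_i * log2(p_i) with p_i = f_i/67:
  p = 14/67 = 0.208955: log2(p) = -2.258734, -p*log2(p) = 0.471974
  p = 10/67 = 0.149254: log2(p) = -2.744161, -p*log2(p) = 0.409576
  p = 18/67 = 0.268657: log2(p) = -1.896164, -p*log2(p) = 0.509417
  p = 8/67 = 0.119403: log2(p) = -3.066089, -p*log2(p) = 0.366100
  p = 17/67 = 0.253731: log2(p) = -1.978626, -p*log2(p) = 0.502040
H = 0.471974 + 0.409576 + 0.509417 + 0.366100 + 0.502040 = 2.259107

H = 2.2591 bits/symbol


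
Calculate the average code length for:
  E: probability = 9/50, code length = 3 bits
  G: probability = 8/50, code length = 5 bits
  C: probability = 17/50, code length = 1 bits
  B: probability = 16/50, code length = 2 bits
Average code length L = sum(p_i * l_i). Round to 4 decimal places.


Weighted contributions p_i * l_i:
  E: (9/50) * 3 = 27/50
  G: (8/50) * 5 = 40/50
  C: (17/50) * 1 = 17/50
  B: (16/50) * 2 = 32/50
Sum = (27 + 40 + 17 + 32)/50 = 116/50

L = 116/50 = 2.3200 bits/symbol


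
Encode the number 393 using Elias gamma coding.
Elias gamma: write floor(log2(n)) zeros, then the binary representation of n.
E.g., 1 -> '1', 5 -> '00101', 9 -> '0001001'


num_bits = floor(log2(393)) + 1 = 9
leading_zeros = num_bits - 1 = 8
binary(393) = 110001001

Elias gamma(393) = '00000000' + '110001001' = 00000000110001001 (17 bits)


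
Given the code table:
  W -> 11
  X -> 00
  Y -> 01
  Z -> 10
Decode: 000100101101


Decoding:
00 -> X
01 -> Y
00 -> X
10 -> Z
11 -> W
01 -> Y


Result: XYXZWY


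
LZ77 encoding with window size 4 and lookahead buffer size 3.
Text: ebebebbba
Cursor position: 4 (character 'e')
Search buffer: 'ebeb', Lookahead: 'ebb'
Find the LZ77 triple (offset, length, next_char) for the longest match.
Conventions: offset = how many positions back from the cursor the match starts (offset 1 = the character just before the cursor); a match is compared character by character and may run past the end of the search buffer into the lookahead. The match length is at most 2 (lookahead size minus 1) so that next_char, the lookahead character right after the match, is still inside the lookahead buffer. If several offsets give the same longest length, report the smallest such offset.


Try each offset into the search buffer:
  offset=1 (pos 3, char 'b'): match length 0
  offset=2 (pos 2, char 'e'): match length 2
  offset=3 (pos 1, char 'b'): match length 0
  offset=4 (pos 0, char 'e'): match length 2
Longest match has length 2, found at offsets 2, 4; take the smallest, offset 2.
next_char = character at position 4 + 2 = 6 -> 'b'

Best match: offset=2, length=2 (matching 'eb' starting at position 2)
LZ77 triple: (2, 2, 'b')


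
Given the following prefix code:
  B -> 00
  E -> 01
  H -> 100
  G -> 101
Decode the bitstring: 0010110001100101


Decoding step by step:
Bits 00 -> B
Bits 101 -> G
Bits 100 -> H
Bits 01 -> E
Bits 100 -> H
Bits 101 -> G


Decoded message: BGHEHG


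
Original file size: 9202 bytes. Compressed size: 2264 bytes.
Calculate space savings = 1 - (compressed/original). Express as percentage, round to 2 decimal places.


ratio = compressed/original = 2264/9202 = 0.246033
savings = 1 - ratio = 1 - 0.246033 = 0.753967
as a percentage: 0.753967 * 100 = 75.4%

Space savings = 1 - 2264/9202 = 75.4%


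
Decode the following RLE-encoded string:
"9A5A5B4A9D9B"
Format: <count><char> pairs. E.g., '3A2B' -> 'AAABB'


Expanding each <count><char> pair:
  9A -> 'AAAAAAAAA'
  5A -> 'AAAAA'
  5B -> 'BBBBB'
  4A -> 'AAAA'
  9D -> 'DDDDDDDDD'
  9B -> 'BBBBBBBBB'

Decoded = AAAAAAAAAAAAAABBBBBAAAADDDDDDDDDBBBBBBBBB


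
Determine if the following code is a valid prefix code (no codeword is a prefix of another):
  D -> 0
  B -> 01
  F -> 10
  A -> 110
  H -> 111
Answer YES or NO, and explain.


Checking each pair (does one codeword prefix another?):
  D='0' vs B='01': prefix -- VIOLATION

NO -- this is NOT a valid prefix code. D (0) is a prefix of B (01).


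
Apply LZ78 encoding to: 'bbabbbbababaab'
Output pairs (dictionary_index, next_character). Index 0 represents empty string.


LZ78 encoding steps:
Dictionary: {0: ''}
Step 1: w='' (idx 0), next='b' -> output (0, 'b'), add 'b' as idx 1
Step 2: w='b' (idx 1), next='a' -> output (1, 'a'), add 'ba' as idx 2
Step 3: w='b' (idx 1), next='b' -> output (1, 'b'), add 'bb' as idx 3
Step 4: w='bb' (idx 3), next='a' -> output (3, 'a'), add 'bba' as idx 4
Step 5: w='ba' (idx 2), next='b' -> output (2, 'b'), add 'bab' as idx 5
Step 6: w='' (idx 0), next='a' -> output (0, 'a'), add 'a' as idx 6
Step 7: w='a' (idx 6), next='b' -> output (6, 'b'), add 'ab' as idx 7


Encoded: [(0, 'b'), (1, 'a'), (1, 'b'), (3, 'a'), (2, 'b'), (0, 'a'), (6, 'b')]


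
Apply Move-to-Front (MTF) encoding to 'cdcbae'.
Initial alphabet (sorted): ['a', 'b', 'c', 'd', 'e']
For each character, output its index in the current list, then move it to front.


MTF encoding:
'c': index 2 in ['a', 'b', 'c', 'd', 'e'] -> ['c', 'a', 'b', 'd', 'e']
'd': index 3 in ['c', 'a', 'b', 'd', 'e'] -> ['d', 'c', 'a', 'b', 'e']
'c': index 1 in ['d', 'c', 'a', 'b', 'e'] -> ['c', 'd', 'a', 'b', 'e']
'b': index 3 in ['c', 'd', 'a', 'b', 'e'] -> ['b', 'c', 'd', 'a', 'e']
'a': index 3 in ['b', 'c', 'd', 'a', 'e'] -> ['a', 'b', 'c', 'd', 'e']
'e': index 4 in ['a', 'b', 'c', 'd', 'e'] -> ['e', 'a', 'b', 'c', 'd']


Output: [2, 3, 1, 3, 3, 4]


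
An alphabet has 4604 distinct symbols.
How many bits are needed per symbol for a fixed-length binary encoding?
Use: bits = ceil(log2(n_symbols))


log2(4604) = 12.1687
Bracket: 2^12 = 4096 < 4604 <= 2^13 = 8192
So ceil(log2(4604)) = 13

bits = ceil(log2(4604)) = ceil(12.1687) = 13 bits


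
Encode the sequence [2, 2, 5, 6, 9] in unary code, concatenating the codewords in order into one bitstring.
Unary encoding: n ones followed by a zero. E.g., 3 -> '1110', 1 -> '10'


Encode each number as n ones followed by a terminating 0:
  2 -> 110 (3 bits)
  2 -> 110 (3 bits)
  5 -> 111110 (6 bits)
  6 -> 1111110 (7 bits)
  9 -> 1111111110 (10 bits)
Total length = 3 + 3 + 6 + 7 + 10 = 29 bits.

Unary([2, 2, 5, 6, 9]) = 11011011111011111101111111110 (29 bits)


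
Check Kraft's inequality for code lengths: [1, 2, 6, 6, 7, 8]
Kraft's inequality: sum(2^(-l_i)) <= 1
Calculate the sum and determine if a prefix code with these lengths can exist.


Sum = 2^(-1) + 2^(-2) + 2^(-6) + 2^(-6) + 2^(-7) + 2^(-8)
    = 0.5 + 0.25 + 0.015625 + 0.015625 + 0.0078125 + 0.00390625
    = 203/256 = 0.79296875
Since 0.79296875 <= 1, Kraft's inequality IS satisfied.
A prefix code with these lengths CAN exist.

Kraft sum = 0.79296875. Satisfied.


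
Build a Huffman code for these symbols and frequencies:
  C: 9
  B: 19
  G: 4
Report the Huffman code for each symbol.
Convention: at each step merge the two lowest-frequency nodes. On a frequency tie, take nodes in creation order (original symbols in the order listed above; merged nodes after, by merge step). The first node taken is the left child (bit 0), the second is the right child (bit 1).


Huffman tree construction:
Step 1: Merge G(4) + C(9) = 13
Step 2: Merge (G+C)(13) + B(19) = 32
Read each symbol's code off the tree from the root (left child = 0, right child = 1).

Codes:
  C: 01 (length 2)
  B: 1 (length 1)
  G: 00 (length 2)
Average code length: 45/32 = 1.4063 bits/symbol


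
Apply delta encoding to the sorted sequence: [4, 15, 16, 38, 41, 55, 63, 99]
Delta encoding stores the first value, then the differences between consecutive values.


First value: 4
Deltas:
  15 - 4 = 11
  16 - 15 = 1
  38 - 16 = 22
  41 - 38 = 3
  55 - 41 = 14
  63 - 55 = 8
  99 - 63 = 36


Delta encoded: [4, 11, 1, 22, 3, 14, 8, 36]


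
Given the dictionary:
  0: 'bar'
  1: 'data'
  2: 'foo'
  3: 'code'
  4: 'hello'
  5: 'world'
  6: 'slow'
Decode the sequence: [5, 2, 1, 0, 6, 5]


Look up each index in the dictionary:
  5 -> 'world'
  2 -> 'foo'
  1 -> 'data'
  0 -> 'bar'
  6 -> 'slow'
  5 -> 'world'

Decoded: "world foo data bar slow world"


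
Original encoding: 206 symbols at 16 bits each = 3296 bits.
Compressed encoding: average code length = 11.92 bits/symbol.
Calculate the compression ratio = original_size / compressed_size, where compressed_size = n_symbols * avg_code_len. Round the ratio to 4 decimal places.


original_size = n_symbols * orig_bits = 206 * 16 = 3296 bits
compressed_size = n_symbols * avg_code_len = 206 * 11.92 = 2455.52 bits
ratio = original_size / compressed_size = 3296 / 2455.52 = 1.3423

Compression ratio = 1.3423


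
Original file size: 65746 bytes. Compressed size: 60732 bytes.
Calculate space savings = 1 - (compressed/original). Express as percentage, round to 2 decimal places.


ratio = compressed/original = 60732/65746 = 0.923737
savings = 1 - ratio = 1 - 0.923737 = 0.076263
as a percentage: 0.076263 * 100 = 7.63%

Space savings = 1 - 60732/65746 = 7.63%


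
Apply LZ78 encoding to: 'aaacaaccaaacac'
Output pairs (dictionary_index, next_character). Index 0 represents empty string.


LZ78 encoding steps:
Dictionary: {0: ''}
Step 1: w='' (idx 0), next='a' -> output (0, 'a'), add 'a' as idx 1
Step 2: w='a' (idx 1), next='a' -> output (1, 'a'), add 'aa' as idx 2
Step 3: w='' (idx 0), next='c' -> output (0, 'c'), add 'c' as idx 3
Step 4: w='aa' (idx 2), next='c' -> output (2, 'c'), add 'aac' as idx 4
Step 5: w='c' (idx 3), next='a' -> output (3, 'a'), add 'ca' as idx 5
Step 6: w='aac' (idx 4), next='a' -> output (4, 'a'), add 'aaca' as idx 6
Step 7: w='c' (idx 3), end of input -> output (3, '')


Encoded: [(0, 'a'), (1, 'a'), (0, 'c'), (2, 'c'), (3, 'a'), (4, 'a'), (3, '')]


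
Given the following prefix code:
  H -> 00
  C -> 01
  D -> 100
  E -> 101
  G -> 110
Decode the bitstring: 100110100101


Decoding step by step:
Bits 100 -> D
Bits 110 -> G
Bits 100 -> D
Bits 101 -> E


Decoded message: DGDE


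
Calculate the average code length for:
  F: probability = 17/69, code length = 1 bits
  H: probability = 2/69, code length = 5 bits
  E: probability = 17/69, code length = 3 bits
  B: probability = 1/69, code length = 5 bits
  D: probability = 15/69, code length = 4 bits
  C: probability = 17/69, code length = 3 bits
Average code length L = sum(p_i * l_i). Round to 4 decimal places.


Weighted contributions p_i * l_i:
  F: (17/69) * 1 = 17/69
  H: (2/69) * 5 = 10/69
  E: (17/69) * 3 = 51/69
  B: (1/69) * 5 = 5/69
  D: (15/69) * 4 = 60/69
  C: (17/69) * 3 = 51/69
Sum = (17 + 10 + 51 + 5 + 60 + 51)/69 = 194/69

L = 194/69 = 2.8116 bits/symbol
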